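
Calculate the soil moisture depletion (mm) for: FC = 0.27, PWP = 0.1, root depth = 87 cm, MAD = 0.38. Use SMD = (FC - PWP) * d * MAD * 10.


SMD = (FC - PWP) * d * MAD * 10
SMD = (0.27 - 0.1) * 87 * 0.38 * 10
SMD = 0.1700 * 87 * 0.38 * 10

56.2020 mm


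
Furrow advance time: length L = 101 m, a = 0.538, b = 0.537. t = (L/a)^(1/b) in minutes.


t = (L/a)^(1/b)
t = (101/0.538)^(1/0.537)
t = 187.732342^(1/0.537)

17130.8369 min


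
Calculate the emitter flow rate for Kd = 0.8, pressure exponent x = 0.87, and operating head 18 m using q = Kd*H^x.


q = Kd * H^x = 0.8 * 18^0.87 = 0.8 * 12.361953

9.8896 L/h


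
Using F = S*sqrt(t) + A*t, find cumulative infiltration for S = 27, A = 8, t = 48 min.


F = S*sqrt(t) + A*t
F = 27*sqrt(48) + 8*48
F = 27*6.928203 + 384

571.0615 mm


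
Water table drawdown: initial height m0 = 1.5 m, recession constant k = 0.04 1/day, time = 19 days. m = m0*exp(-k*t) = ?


m = m0 * exp(-k*t)
m = 1.5 * exp(-0.04 * 19)
m = 1.5 * exp(-0.7600)

0.7015 m


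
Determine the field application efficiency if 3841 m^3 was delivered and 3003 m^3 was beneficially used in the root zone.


Ea = V_root / V_field * 100 = 3003 / 3841 * 100 = 78.1828%

78.1828 %


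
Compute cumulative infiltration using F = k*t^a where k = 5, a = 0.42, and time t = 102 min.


F = k * t^a = 5 * 102^0.42
F = 5 * 6.976090

34.8805 mm


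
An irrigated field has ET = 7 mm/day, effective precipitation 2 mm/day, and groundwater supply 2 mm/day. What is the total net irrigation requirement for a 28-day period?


Daily deficit = ET - Pe - GW = 7 - 2 - 2 = 3 mm/day
NIR = 3 * 28 = 84 mm

84.0000 mm


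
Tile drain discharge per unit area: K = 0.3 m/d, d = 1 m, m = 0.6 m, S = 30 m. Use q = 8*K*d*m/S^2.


q = 8*K*d*m/S^2
q = 8*0.3*1*0.6/30^2
q = 1.4400 / 900

0.0016 m/d


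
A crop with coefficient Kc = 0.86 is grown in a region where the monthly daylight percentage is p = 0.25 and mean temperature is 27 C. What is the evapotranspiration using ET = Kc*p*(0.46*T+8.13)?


ET = Kc * p * (0.46*T + 8.13)
ET = 0.86 * 0.25 * (0.46*27 + 8.13)
ET = 0.86 * 0.25 * 20.5500

4.4183 mm/day


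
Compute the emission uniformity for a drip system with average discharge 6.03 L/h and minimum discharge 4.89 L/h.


EU = (q_min/q_avg)*100 = (4.89/6.03)*100 = 81.0945%

81.0945 %


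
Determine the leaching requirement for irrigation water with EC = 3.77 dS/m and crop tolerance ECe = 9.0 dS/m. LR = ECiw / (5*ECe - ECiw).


LR = ECiw / (5*ECe - ECiw)
LR = 3.77 / (5*9.0 - 3.77)
LR = 3.77 / 41.2300

0.0914


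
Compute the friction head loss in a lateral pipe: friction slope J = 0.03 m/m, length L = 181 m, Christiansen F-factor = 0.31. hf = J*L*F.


hf = J * L * F = 0.03 * 181 * 0.31 = 1.6833 m

1.6833 m


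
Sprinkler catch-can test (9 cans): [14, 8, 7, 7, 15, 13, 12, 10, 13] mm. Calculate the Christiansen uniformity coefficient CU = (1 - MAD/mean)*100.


mean = 11.000000 mm
MAD = 2.666667 mm
CU = (1 - 2.666667/11.000000)*100

75.7576 %


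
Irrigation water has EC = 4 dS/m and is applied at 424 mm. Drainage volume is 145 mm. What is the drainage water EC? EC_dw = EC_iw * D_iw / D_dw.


EC_dw = EC_iw * D_iw / D_dw
EC_dw = 4 * 424 / 145
EC_dw = 1696 / 145

11.6966 dS/m


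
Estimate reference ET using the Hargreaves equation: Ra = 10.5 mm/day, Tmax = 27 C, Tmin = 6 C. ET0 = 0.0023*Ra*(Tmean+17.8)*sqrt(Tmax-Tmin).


Tmean = (Tmax + Tmin)/2 = (27 + 6)/2 = 16.5
ET0 = 0.0023 * 10.5 * (16.5 + 17.8) * sqrt(27 - 6)
ET0 = 0.0023 * 10.5 * 34.3 * 4.582576

3.7960 mm/day


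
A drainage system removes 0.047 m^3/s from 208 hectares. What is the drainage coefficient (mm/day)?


DC = Q * 86400 / (A * 10000) * 1000
DC = 0.047 * 86400 / (208 * 10000) * 1000
DC = 4060800.0000 / 2080000

1.9523 mm/day


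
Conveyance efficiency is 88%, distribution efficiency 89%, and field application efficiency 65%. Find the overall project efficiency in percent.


Ec = 0.88, Eb = 0.89, Ea = 0.65
E = 0.88 * 0.89 * 0.65 * 100 = 50.9080%

50.9080 %


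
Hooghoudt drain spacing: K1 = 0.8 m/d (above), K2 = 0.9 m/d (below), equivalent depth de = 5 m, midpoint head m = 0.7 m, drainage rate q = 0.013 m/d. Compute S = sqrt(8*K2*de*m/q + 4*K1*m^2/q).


S^2 = 8*K2*de*m/q + 4*K1*m^2/q
S^2 = 8*0.9*5*0.7/0.013 + 4*0.8*0.7^2/0.013
S = sqrt(2059.0769)

45.3771 m


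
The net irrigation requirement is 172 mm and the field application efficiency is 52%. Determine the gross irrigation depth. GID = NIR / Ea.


Ea = 52% = 0.52
GID = NIR / Ea = 172 / 0.52 = 330.7692 mm

330.7692 mm


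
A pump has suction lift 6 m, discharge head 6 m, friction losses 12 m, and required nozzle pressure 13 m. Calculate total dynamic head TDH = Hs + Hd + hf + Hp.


TDH = Hs + Hd + hf + Hp = 6 + 6 + 12 + 13 = 37

37 m


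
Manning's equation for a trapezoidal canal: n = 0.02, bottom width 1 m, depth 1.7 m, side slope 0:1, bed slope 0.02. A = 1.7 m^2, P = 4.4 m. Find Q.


R = A/P = 1.7/4.4 = 0.386364
Q = (1/0.02) * 1.7 * 0.386364^(2/3) * 0.02^0.5

6.3767 m^3/s


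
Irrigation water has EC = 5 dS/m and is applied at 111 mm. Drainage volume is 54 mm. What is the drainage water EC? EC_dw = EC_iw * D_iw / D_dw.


EC_dw = EC_iw * D_iw / D_dw
EC_dw = 5 * 111 / 54
EC_dw = 555 / 54

10.2778 dS/m


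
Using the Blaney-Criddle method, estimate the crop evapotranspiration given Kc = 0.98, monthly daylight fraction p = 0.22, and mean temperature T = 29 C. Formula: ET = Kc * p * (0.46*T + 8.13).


ET = Kc * p * (0.46*T + 8.13)
ET = 0.98 * 0.22 * (0.46*29 + 8.13)
ET = 0.98 * 0.22 * 21.4700

4.6289 mm/day


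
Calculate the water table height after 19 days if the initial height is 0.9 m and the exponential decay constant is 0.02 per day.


m = m0 * exp(-k*t)
m = 0.9 * exp(-0.02 * 19)
m = 0.9 * exp(-0.3800)

0.6155 m


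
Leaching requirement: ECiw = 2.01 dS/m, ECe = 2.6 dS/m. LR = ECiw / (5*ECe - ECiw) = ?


LR = ECiw / (5*ECe - ECiw)
LR = 2.01 / (5*2.6 - 2.01)
LR = 2.01 / 10.9900

0.1829


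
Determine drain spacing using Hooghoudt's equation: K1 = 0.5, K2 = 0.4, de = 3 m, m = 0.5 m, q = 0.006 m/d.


S^2 = 8*K2*de*m/q + 4*K1*m^2/q
S^2 = 8*0.4*3*0.5/0.006 + 4*0.5*0.5^2/0.006
S = sqrt(883.3333)

29.7209 m


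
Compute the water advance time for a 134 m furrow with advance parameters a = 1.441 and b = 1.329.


t = (L/a)^(1/b)
t = (134/1.441)^(1/1.329)
t = 92.990978^(1/1.329)

30.2792 min


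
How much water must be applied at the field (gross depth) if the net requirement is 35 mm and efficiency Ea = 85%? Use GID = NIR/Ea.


Ea = 85% = 0.85
GID = NIR / Ea = 35 / 0.85 = 41.1765 mm

41.1765 mm


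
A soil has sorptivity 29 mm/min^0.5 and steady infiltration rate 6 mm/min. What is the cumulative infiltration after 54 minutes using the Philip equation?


F = S*sqrt(t) + A*t
F = 29*sqrt(54) + 6*54
F = 29*7.348469 + 324

537.1056 mm


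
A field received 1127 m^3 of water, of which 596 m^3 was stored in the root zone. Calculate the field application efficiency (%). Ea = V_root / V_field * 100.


Ea = V_root / V_field * 100 = 596 / 1127 * 100 = 52.8838%

52.8838 %


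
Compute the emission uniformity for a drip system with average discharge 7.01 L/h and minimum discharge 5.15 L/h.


EU = (q_min/q_avg)*100 = (5.15/7.01)*100 = 73.4665%

73.4665 %


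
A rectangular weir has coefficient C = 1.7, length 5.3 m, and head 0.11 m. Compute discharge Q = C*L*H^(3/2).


Q = C * L * H^(3/2) = 1.7 * 5.3 * 0.11^1.5 = 1.7 * 5.3 * 0.036483

0.3287 m^3/s


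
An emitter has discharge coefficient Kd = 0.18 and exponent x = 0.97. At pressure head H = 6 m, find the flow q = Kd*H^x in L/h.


q = Kd * H^x = 0.18 * 6^0.97 = 0.18 * 5.685998

1.0235 L/h


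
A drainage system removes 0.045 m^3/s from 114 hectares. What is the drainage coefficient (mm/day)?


DC = Q * 86400 / (A * 10000) * 1000
DC = 0.045 * 86400 / (114 * 10000) * 1000
DC = 3888000.0000 / 1140000

3.4105 mm/day


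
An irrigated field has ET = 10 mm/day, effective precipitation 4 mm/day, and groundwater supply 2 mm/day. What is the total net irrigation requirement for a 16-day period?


Daily deficit = ET - Pe - GW = 10 - 4 - 2 = 4 mm/day
NIR = 4 * 16 = 64 mm

64.0000 mm


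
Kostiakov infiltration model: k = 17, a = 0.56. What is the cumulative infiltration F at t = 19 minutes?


F = k * t^a = 17 * 19^0.56
F = 17 * 5.201182

88.4201 mm


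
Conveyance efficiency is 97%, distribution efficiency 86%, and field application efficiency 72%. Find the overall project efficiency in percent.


Ec = 0.97, Eb = 0.86, Ea = 0.72
E = 0.97 * 0.86 * 0.72 * 100 = 60.0624%

60.0624 %


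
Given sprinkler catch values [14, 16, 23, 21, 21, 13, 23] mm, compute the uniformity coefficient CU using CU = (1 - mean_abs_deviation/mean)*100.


mean = 18.714286 mm
MAD = 3.755102 mm
CU = (1 - 3.755102/18.714286)*100

79.9346 %


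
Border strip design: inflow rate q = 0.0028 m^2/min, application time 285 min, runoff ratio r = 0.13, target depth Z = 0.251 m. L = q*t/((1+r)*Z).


L = q*t/((1+r)*Z)
L = 0.0028*285/((1+0.13)*0.251)
L = 0.798/0.28363

2.8135 m


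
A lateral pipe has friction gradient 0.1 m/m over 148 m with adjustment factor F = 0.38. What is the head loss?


hf = J * L * F = 0.1 * 148 * 0.38 = 5.6240 m

5.6240 m


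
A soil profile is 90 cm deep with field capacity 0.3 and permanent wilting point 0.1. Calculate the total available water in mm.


AWC = (FC - PWP) * d * 10
AWC = (0.3 - 0.1) * 90 * 10
AWC = 0.2000 * 90 * 10

180.0000 mm


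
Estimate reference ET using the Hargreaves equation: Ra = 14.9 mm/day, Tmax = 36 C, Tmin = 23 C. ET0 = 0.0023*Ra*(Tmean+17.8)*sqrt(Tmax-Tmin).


Tmean = (Tmax + Tmin)/2 = (36 + 23)/2 = 29.5
ET0 = 0.0023 * 14.9 * (29.5 + 17.8) * sqrt(36 - 23)
ET0 = 0.0023 * 14.9 * 47.3 * 3.605551

5.8445 mm/day


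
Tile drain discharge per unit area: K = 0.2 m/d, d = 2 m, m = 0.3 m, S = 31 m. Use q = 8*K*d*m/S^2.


q = 8*K*d*m/S^2
q = 8*0.2*2*0.3/31^2
q = 0.9600 / 961

9.9896e-04 m/d


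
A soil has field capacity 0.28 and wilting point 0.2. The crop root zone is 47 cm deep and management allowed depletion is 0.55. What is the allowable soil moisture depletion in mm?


SMD = (FC - PWP) * d * MAD * 10
SMD = (0.28 - 0.2) * 47 * 0.55 * 10
SMD = 0.0800 * 47 * 0.55 * 10

20.6800 mm


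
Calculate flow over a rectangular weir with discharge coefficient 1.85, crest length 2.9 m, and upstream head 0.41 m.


Q = C * L * H^(3/2) = 1.85 * 2.9 * 0.41^1.5 = 1.85 * 2.9 * 0.262528

1.4085 m^3/s


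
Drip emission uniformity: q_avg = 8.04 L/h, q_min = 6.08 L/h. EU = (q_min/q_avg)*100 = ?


EU = (q_min/q_avg)*100 = (6.08/8.04)*100 = 75.6219%

75.6219 %


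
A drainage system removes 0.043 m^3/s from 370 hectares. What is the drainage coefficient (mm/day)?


DC = Q * 86400 / (A * 10000) * 1000
DC = 0.043 * 86400 / (370 * 10000) * 1000
DC = 3715200.0000 / 3700000

1.0041 mm/day


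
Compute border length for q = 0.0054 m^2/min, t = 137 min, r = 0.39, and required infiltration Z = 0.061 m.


L = q*t/((1+r)*Z)
L = 0.0054*137/((1+0.39)*0.061)
L = 0.7398/0.08479

8.7251 m


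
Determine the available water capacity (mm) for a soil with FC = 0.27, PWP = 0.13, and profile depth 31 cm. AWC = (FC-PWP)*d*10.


AWC = (FC - PWP) * d * 10
AWC = (0.27 - 0.13) * 31 * 10
AWC = 0.1400 * 31 * 10

43.4000 mm


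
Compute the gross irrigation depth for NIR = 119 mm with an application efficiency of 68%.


Ea = 68% = 0.68
GID = NIR / Ea = 119 / 0.68 = 175.0000 mm

175.0000 mm


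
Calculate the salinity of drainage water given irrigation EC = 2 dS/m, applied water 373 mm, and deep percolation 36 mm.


EC_dw = EC_iw * D_iw / D_dw
EC_dw = 2 * 373 / 36
EC_dw = 746 / 36

20.7222 dS/m


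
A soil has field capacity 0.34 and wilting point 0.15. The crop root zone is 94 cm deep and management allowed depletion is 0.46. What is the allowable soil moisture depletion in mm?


SMD = (FC - PWP) * d * MAD * 10
SMD = (0.34 - 0.15) * 94 * 0.46 * 10
SMD = 0.1900 * 94 * 0.46 * 10

82.1560 mm


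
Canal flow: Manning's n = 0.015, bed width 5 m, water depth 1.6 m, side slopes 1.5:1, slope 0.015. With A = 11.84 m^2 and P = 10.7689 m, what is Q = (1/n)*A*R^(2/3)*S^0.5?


R = A/P = 11.84/10.7689 = 1.099462
Q = (1/0.015) * 11.84 * 1.099462^(2/3) * 0.015^0.5

102.9816 m^3/s


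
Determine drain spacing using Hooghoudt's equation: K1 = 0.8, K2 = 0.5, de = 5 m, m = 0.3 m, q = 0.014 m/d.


S^2 = 8*K2*de*m/q + 4*K1*m^2/q
S^2 = 8*0.5*5*0.3/0.014 + 4*0.8*0.3^2/0.014
S = sqrt(449.1429)

21.1930 m


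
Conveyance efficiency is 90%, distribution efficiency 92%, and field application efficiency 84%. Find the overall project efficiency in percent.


Ec = 0.9, Eb = 0.92, Ea = 0.84
E = 0.9 * 0.92 * 0.84 * 100 = 69.5520%

69.5520 %


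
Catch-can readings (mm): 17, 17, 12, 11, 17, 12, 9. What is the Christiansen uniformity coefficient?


mean = 13.571429 mm
MAD = 2.938776 mm
CU = (1 - 2.938776/13.571429)*100

78.3459 %


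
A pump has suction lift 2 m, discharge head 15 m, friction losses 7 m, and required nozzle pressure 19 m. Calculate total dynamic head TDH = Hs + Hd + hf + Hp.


TDH = Hs + Hd + hf + Hp = 2 + 15 + 7 + 19 = 43

43 m


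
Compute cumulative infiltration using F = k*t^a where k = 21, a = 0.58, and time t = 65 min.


F = k * t^a = 21 * 65^0.58
F = 21 * 11.258739

236.4335 mm


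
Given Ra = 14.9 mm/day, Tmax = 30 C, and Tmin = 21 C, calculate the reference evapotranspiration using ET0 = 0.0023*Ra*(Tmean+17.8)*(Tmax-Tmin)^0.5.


Tmean = (Tmax + Tmin)/2 = (30 + 21)/2 = 25.5
ET0 = 0.0023 * 14.9 * (25.5 + 17.8) * sqrt(30 - 21)
ET0 = 0.0023 * 14.9 * 43.3 * 3.000000

4.4517 mm/day


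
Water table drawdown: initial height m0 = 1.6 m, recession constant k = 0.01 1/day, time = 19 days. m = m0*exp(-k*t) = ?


m = m0 * exp(-k*t)
m = 1.6 * exp(-0.01 * 19)
m = 1.6 * exp(-0.1900)

1.3231 m


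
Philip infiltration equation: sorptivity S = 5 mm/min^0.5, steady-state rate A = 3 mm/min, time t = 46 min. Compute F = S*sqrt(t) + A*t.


F = S*sqrt(t) + A*t
F = 5*sqrt(46) + 3*46
F = 5*6.782330 + 138

171.9117 mm


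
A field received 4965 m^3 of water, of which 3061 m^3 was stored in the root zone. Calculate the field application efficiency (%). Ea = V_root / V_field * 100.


Ea = V_root / V_field * 100 = 3061 / 4965 * 100 = 61.6516%

61.6516 %


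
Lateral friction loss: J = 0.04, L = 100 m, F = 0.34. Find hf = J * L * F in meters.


hf = J * L * F = 0.04 * 100 * 0.34 = 1.3600 m

1.3600 m


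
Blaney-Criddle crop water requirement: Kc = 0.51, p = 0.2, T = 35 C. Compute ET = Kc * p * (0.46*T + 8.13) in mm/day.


ET = Kc * p * (0.46*T + 8.13)
ET = 0.51 * 0.2 * (0.46*35 + 8.13)
ET = 0.51 * 0.2 * 24.2300

2.4715 mm/day


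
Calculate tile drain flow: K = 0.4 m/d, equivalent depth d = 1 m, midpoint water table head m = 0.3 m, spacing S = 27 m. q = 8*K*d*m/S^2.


q = 8*K*d*m/S^2
q = 8*0.4*1*0.3/27^2
q = 0.9600 / 729

0.0013 m/d


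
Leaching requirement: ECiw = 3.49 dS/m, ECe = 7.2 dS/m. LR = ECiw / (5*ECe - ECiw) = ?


LR = ECiw / (5*ECe - ECiw)
LR = 3.49 / (5*7.2 - 3.49)
LR = 3.49 / 32.5100

0.1074


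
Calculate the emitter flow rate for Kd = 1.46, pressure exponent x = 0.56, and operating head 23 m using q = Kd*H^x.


q = Kd * H^x = 1.46 * 23^0.56 = 1.46 * 5.788521

8.4512 L/h


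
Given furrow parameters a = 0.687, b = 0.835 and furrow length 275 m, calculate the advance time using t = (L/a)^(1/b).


t = (L/a)^(1/b)
t = (275/0.687)^(1/0.835)
t = 400.291121^(1/0.835)

1308.0306 min


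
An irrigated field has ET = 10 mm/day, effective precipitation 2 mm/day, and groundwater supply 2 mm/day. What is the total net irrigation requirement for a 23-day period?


Daily deficit = ET - Pe - GW = 10 - 2 - 2 = 6 mm/day
NIR = 6 * 23 = 138 mm

138.0000 mm


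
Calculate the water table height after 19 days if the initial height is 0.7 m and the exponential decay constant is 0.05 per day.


m = m0 * exp(-k*t)
m = 0.7 * exp(-0.05 * 19)
m = 0.7 * exp(-0.9500)

0.2707 m


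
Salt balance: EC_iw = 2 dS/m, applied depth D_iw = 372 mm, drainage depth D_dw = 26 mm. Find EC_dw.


EC_dw = EC_iw * D_iw / D_dw
EC_dw = 2 * 372 / 26
EC_dw = 744 / 26

28.6154 dS/m


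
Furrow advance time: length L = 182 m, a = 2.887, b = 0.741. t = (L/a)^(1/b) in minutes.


t = (L/a)^(1/b)
t = (182/2.887)^(1/0.741)
t = 63.041219^(1/0.741)

268.3139 min


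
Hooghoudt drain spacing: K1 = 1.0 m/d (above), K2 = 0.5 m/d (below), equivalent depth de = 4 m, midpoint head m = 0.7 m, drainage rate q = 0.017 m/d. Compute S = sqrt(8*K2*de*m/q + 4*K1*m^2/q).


S^2 = 8*K2*de*m/q + 4*K1*m^2/q
S^2 = 8*0.5*4*0.7/0.017 + 4*1.0*0.7^2/0.017
S = sqrt(774.1176)

27.8230 m


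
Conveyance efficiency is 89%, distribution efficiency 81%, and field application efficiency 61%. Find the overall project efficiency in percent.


Ec = 0.89, Eb = 0.81, Ea = 0.61
E = 0.89 * 0.81 * 0.61 * 100 = 43.9749%

43.9749 %


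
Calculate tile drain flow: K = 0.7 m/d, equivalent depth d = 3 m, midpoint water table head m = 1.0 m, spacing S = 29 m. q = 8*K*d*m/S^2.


q = 8*K*d*m/S^2
q = 8*0.7*3*1.0/29^2
q = 16.8000 / 841

0.0200 m/d


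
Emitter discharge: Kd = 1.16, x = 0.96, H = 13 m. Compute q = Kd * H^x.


q = Kd * H^x = 1.16 * 13^0.96 = 1.16 * 11.732366

13.6095 L/h


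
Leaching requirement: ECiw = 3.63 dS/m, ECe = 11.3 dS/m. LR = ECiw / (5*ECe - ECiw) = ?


LR = ECiw / (5*ECe - ECiw)
LR = 3.63 / (5*11.3 - 3.63)
LR = 3.63 / 52.8700

0.0687


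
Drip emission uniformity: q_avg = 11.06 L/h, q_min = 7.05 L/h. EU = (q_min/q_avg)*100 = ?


EU = (q_min/q_avg)*100 = (7.05/11.06)*100 = 63.7432%

63.7432 %


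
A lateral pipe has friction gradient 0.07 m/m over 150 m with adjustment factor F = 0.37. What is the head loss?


hf = J * L * F = 0.07 * 150 * 0.37 = 3.8850 m

3.8850 m


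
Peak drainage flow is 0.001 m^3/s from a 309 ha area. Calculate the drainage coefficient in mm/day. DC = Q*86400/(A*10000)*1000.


DC = Q * 86400 / (A * 10000) * 1000
DC = 0.001 * 86400 / (309 * 10000) * 1000
DC = 86400.0000 / 3090000

0.0280 mm/day


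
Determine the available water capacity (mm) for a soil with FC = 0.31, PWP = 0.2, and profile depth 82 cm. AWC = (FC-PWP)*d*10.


AWC = (FC - PWP) * d * 10
AWC = (0.31 - 0.2) * 82 * 10
AWC = 0.1100 * 82 * 10

90.2000 mm


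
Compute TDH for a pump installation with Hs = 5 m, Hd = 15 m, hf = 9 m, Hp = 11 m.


TDH = Hs + Hd + hf + Hp = 5 + 15 + 9 + 11 = 40

40 m


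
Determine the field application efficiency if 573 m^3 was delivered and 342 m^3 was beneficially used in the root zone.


Ea = V_root / V_field * 100 = 342 / 573 * 100 = 59.6859%

59.6859 %


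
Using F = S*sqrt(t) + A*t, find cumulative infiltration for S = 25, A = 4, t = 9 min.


F = S*sqrt(t) + A*t
F = 25*sqrt(9) + 4*9
F = 25*3.000000 + 36

111.0000 mm


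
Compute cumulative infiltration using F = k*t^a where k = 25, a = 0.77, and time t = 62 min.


F = k * t^a = 25 * 62^0.77
F = 25 * 23.996152

599.9038 mm


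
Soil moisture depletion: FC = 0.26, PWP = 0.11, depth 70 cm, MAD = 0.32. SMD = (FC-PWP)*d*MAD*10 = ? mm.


SMD = (FC - PWP) * d * MAD * 10
SMD = (0.26 - 0.11) * 70 * 0.32 * 10
SMD = 0.1500 * 70 * 0.32 * 10

33.6000 mm


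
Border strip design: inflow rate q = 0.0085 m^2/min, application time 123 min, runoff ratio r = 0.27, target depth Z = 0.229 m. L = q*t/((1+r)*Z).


L = q*t/((1+r)*Z)
L = 0.0085*123/((1+0.27)*0.229)
L = 1.0455/0.29083

3.5949 m


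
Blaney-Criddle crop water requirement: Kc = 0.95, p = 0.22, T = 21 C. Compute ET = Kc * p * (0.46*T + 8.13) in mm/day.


ET = Kc * p * (0.46*T + 8.13)
ET = 0.95 * 0.22 * (0.46*21 + 8.13)
ET = 0.95 * 0.22 * 17.7900

3.7181 mm/day


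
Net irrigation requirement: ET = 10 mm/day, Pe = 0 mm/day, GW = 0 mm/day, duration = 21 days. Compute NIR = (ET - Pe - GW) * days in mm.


Daily deficit = ET - Pe - GW = 10 - 0 - 0 = 10 mm/day
NIR = 10 * 21 = 210 mm

210.0000 mm


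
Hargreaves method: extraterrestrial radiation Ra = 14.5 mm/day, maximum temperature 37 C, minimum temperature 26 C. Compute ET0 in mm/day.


Tmean = (Tmax + Tmin)/2 = (37 + 26)/2 = 31.5
ET0 = 0.0023 * 14.5 * (31.5 + 17.8) * sqrt(37 - 26)
ET0 = 0.0023 * 14.5 * 49.3 * 3.316625

5.4530 mm/day


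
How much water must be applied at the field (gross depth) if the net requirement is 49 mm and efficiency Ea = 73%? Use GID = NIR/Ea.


Ea = 73% = 0.73
GID = NIR / Ea = 49 / 0.73 = 67.1233 mm

67.1233 mm


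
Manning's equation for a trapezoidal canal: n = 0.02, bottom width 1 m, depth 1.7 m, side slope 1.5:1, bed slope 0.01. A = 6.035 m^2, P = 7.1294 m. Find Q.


R = A/P = 6.035/7.1294 = 0.846495
Q = (1/0.02) * 6.035 * 0.846495^(2/3) * 0.01^0.5

27.0021 m^3/s


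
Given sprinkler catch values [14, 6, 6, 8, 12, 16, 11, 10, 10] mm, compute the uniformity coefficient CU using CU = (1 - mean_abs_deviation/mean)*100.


mean = 10.333333 mm
MAD = 2.592593 mm
CU = (1 - 2.592593/10.333333)*100

74.9104 %


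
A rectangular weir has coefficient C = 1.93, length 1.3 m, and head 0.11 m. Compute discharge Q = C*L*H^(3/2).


Q = C * L * H^(3/2) = 1.93 * 1.3 * 0.11^1.5 = 1.93 * 1.3 * 0.036483

0.0915 m^3/s


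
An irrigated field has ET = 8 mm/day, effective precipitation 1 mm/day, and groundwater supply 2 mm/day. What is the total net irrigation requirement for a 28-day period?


Daily deficit = ET - Pe - GW = 8 - 1 - 2 = 5 mm/day
NIR = 5 * 28 = 140 mm

140.0000 mm


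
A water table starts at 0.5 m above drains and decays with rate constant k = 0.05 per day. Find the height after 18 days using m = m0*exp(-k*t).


m = m0 * exp(-k*t)
m = 0.5 * exp(-0.05 * 18)
m = 0.5 * exp(-0.9000)

0.2033 m


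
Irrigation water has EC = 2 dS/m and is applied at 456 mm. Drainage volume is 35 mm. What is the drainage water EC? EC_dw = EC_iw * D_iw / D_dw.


EC_dw = EC_iw * D_iw / D_dw
EC_dw = 2 * 456 / 35
EC_dw = 912 / 35

26.0571 dS/m


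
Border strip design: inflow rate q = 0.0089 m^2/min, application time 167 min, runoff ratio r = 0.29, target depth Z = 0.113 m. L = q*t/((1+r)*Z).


L = q*t/((1+r)*Z)
L = 0.0089*167/((1+0.29)*0.113)
L = 1.4863/0.14577

10.1962 m


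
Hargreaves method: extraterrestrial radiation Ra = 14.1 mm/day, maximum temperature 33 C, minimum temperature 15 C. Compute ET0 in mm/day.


Tmean = (Tmax + Tmin)/2 = (33 + 15)/2 = 24.0
ET0 = 0.0023 * 14.1 * (24.0 + 17.8) * sqrt(33 - 15)
ET0 = 0.0023 * 14.1 * 41.8 * 4.242641

5.7512 mm/day


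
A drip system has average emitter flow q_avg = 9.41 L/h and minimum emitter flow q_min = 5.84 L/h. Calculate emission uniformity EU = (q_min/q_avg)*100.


EU = (q_min/q_avg)*100 = (5.84/9.41)*100 = 62.0616%

62.0616 %


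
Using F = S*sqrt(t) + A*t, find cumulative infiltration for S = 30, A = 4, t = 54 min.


F = S*sqrt(t) + A*t
F = 30*sqrt(54) + 4*54
F = 30*7.348469 + 216

436.4541 mm


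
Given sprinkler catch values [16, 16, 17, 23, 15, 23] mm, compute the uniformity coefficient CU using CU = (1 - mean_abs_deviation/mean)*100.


mean = 18.333333 mm
MAD = 3.111111 mm
CU = (1 - 3.111111/18.333333)*100

83.0303 %


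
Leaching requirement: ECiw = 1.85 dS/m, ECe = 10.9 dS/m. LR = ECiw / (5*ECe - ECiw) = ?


LR = ECiw / (5*ECe - ECiw)
LR = 1.85 / (5*10.9 - 1.85)
LR = 1.85 / 52.6500

0.0351


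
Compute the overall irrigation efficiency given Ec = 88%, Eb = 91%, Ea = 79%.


Ec = 0.88, Eb = 0.91, Ea = 0.79
E = 0.88 * 0.91 * 0.79 * 100 = 63.2632%

63.2632 %


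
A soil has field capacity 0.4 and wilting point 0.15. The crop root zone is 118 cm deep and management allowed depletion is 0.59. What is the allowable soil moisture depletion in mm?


SMD = (FC - PWP) * d * MAD * 10
SMD = (0.4 - 0.15) * 118 * 0.59 * 10
SMD = 0.2500 * 118 * 0.59 * 10

174.0500 mm


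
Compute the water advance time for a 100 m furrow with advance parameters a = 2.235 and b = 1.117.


t = (L/a)^(1/b)
t = (100/2.235)^(1/1.117)
t = 44.742729^(1/1.117)

30.0482 min


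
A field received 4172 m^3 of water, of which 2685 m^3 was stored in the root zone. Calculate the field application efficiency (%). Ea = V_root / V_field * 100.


Ea = V_root / V_field * 100 = 2685 / 4172 * 100 = 64.3576%

64.3576 %


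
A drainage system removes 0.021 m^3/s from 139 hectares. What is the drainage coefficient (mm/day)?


DC = Q * 86400 / (A * 10000) * 1000
DC = 0.021 * 86400 / (139 * 10000) * 1000
DC = 1814400.0000 / 1390000

1.3053 mm/day


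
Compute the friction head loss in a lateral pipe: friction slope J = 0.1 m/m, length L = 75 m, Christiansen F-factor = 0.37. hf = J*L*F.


hf = J * L * F = 0.1 * 75 * 0.37 = 2.7750 m

2.7750 m


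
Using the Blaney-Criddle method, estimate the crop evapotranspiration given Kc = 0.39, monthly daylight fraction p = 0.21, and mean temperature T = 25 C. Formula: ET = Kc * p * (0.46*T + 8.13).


ET = Kc * p * (0.46*T + 8.13)
ET = 0.39 * 0.21 * (0.46*25 + 8.13)
ET = 0.39 * 0.21 * 19.6300

1.6077 mm/day


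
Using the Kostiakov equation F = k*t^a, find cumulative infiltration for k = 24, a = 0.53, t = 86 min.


F = k * t^a = 24 * 86^0.53
F = 24 * 10.599471

254.3873 mm


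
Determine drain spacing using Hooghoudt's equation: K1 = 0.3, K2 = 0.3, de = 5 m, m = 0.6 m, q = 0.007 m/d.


S^2 = 8*K2*de*m/q + 4*K1*m^2/q
S^2 = 8*0.3*5*0.6/0.007 + 4*0.3*0.6^2/0.007
S = sqrt(1090.2857)

33.0195 m


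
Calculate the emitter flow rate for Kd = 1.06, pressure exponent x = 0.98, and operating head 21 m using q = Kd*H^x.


q = Kd * H^x = 1.06 * 21^0.98 = 1.06 * 19.759453

20.9450 L/h


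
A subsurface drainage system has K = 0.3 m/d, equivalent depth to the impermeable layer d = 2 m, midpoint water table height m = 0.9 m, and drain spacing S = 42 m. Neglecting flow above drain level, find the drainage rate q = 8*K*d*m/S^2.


q = 8*K*d*m/S^2
q = 8*0.3*2*0.9/42^2
q = 4.3200 / 1764

0.0024 m/d


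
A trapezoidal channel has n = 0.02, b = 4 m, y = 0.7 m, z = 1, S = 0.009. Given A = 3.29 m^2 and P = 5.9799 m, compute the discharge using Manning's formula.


R = A/P = 3.29/5.9799 = 0.550176
Q = (1/0.02) * 3.29 * 0.550176^(2/3) * 0.009^0.5

10.4782 m^3/s


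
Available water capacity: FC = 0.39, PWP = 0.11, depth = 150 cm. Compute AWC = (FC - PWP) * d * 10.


AWC = (FC - PWP) * d * 10
AWC = (0.39 - 0.11) * 150 * 10
AWC = 0.2800 * 150 * 10

420.0000 mm


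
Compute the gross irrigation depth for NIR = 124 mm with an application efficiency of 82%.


Ea = 82% = 0.82
GID = NIR / Ea = 124 / 0.82 = 151.2195 mm

151.2195 mm


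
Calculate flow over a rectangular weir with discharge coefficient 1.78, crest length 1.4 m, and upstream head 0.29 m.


Q = C * L * H^(3/2) = 1.78 * 1.4 * 0.29^1.5 = 1.78 * 1.4 * 0.156170

0.3892 m^3/s


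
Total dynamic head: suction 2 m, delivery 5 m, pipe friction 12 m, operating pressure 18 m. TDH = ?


TDH = Hs + Hd + hf + Hp = 2 + 5 + 12 + 18 = 37

37 m


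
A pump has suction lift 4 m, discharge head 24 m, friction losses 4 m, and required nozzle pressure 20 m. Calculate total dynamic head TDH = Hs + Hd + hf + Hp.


TDH = Hs + Hd + hf + Hp = 4 + 24 + 4 + 20 = 52

52 m


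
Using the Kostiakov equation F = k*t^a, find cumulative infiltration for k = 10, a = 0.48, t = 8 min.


F = k * t^a = 10 * 8^0.48
F = 10 * 2.713209

27.1321 mm


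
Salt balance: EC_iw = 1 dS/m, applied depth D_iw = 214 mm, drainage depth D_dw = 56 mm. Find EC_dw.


EC_dw = EC_iw * D_iw / D_dw
EC_dw = 1 * 214 / 56
EC_dw = 214 / 56

3.8214 dS/m


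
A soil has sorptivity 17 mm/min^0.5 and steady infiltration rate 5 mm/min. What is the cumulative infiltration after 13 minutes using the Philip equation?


F = S*sqrt(t) + A*t
F = 17*sqrt(13) + 5*13
F = 17*3.605551 + 65

126.2944 mm


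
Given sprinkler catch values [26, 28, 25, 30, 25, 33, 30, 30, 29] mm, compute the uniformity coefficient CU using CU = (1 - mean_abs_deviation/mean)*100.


mean = 28.444444 mm
MAD = 2.172840 mm
CU = (1 - 2.172840/28.444444)*100

92.3611 %


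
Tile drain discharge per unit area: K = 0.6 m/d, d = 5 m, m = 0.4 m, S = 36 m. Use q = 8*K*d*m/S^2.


q = 8*K*d*m/S^2
q = 8*0.6*5*0.4/36^2
q = 9.6000 / 1296

0.0074 m/d


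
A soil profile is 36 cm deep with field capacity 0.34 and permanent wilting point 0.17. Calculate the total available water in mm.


AWC = (FC - PWP) * d * 10
AWC = (0.34 - 0.17) * 36 * 10
AWC = 0.1700 * 36 * 10

61.2000 mm


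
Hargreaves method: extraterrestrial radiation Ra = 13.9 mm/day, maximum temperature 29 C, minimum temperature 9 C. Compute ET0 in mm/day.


Tmean = (Tmax + Tmin)/2 = (29 + 9)/2 = 19.0
ET0 = 0.0023 * 13.9 * (19.0 + 17.8) * sqrt(29 - 9)
ET0 = 0.0023 * 13.9 * 36.8 * 4.472136

5.2615 mm/day


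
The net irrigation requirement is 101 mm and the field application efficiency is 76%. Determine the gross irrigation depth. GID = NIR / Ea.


Ea = 76% = 0.76
GID = NIR / Ea = 101 / 0.76 = 132.8947 mm

132.8947 mm


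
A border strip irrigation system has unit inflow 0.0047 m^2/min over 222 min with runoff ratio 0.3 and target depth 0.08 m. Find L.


L = q*t/((1+r)*Z)
L = 0.0047*222/((1+0.3)*0.08)
L = 1.0434/0.104

10.0327 m


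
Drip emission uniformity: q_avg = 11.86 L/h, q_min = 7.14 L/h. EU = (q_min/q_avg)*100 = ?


EU = (q_min/q_avg)*100 = (7.14/11.86)*100 = 60.2024%

60.2024 %


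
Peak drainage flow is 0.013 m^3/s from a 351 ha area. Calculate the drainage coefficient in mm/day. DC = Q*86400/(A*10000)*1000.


DC = Q * 86400 / (A * 10000) * 1000
DC = 0.013 * 86400 / (351 * 10000) * 1000
DC = 1123200.0000 / 3510000

0.3200 mm/day


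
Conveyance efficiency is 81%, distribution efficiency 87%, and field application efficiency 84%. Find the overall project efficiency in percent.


Ec = 0.81, Eb = 0.87, Ea = 0.84
E = 0.81 * 0.87 * 0.84 * 100 = 59.1948%

59.1948 %


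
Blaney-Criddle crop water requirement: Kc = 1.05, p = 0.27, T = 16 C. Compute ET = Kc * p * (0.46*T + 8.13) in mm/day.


ET = Kc * p * (0.46*T + 8.13)
ET = 1.05 * 0.27 * (0.46*16 + 8.13)
ET = 1.05 * 0.27 * 15.4900

4.3914 mm/day


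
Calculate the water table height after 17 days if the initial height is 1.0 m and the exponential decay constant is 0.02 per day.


m = m0 * exp(-k*t)
m = 1.0 * exp(-0.02 * 17)
m = 1.0 * exp(-0.3400)

0.7118 m


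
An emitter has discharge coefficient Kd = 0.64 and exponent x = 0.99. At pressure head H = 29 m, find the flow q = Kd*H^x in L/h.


q = Kd * H^x = 0.64 * 29^0.99 = 0.64 * 28.039742

17.9454 L/h


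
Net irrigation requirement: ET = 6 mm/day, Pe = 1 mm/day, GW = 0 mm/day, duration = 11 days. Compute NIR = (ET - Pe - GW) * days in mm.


Daily deficit = ET - Pe - GW = 6 - 1 - 0 = 5 mm/day
NIR = 5 * 11 = 55 mm

55.0000 mm


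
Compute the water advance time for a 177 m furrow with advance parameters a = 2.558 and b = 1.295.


t = (L/a)^(1/b)
t = (177/2.558)^(1/1.295)
t = 69.194683^(1/1.295)

26.3576 min


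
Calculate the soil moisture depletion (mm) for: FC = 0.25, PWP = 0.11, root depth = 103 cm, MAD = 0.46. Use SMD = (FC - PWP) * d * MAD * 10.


SMD = (FC - PWP) * d * MAD * 10
SMD = (0.25 - 0.11) * 103 * 0.46 * 10
SMD = 0.1400 * 103 * 0.46 * 10

66.3320 mm


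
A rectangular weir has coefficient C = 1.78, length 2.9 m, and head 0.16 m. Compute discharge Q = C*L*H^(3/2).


Q = C * L * H^(3/2) = 1.78 * 2.9 * 0.16^1.5 = 1.78 * 2.9 * 0.064000

0.3304 m^3/s


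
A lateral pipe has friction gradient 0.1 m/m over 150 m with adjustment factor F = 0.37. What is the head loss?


hf = J * L * F = 0.1 * 150 * 0.37 = 5.5500 m

5.5500 m


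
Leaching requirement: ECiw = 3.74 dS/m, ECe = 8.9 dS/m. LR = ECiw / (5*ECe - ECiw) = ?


LR = ECiw / (5*ECe - ECiw)
LR = 3.74 / (5*8.9 - 3.74)
LR = 3.74 / 40.7600

0.0918


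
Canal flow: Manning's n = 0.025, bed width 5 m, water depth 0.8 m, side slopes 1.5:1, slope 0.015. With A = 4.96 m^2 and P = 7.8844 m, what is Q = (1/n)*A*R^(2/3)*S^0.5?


R = A/P = 4.96/7.8844 = 0.629090
Q = (1/0.025) * 4.96 * 0.629090^(2/3) * 0.015^0.5

17.8400 m^3/s


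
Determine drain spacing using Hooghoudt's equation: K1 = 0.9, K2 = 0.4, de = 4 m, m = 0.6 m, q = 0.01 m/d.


S^2 = 8*K2*de*m/q + 4*K1*m^2/q
S^2 = 8*0.4*4*0.6/0.01 + 4*0.9*0.6^2/0.01
S = sqrt(897.6000)

29.9600 m


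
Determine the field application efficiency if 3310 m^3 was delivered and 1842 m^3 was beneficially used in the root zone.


Ea = V_root / V_field * 100 = 1842 / 3310 * 100 = 55.6495%

55.6495 %


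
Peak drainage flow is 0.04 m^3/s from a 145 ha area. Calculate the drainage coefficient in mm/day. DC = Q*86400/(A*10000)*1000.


DC = Q * 86400 / (A * 10000) * 1000
DC = 0.04 * 86400 / (145 * 10000) * 1000
DC = 3456000.0000 / 1450000

2.3834 mm/day


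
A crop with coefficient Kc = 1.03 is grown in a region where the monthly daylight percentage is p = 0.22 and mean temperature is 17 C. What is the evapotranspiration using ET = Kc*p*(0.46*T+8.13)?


ET = Kc * p * (0.46*T + 8.13)
ET = 1.03 * 0.22 * (0.46*17 + 8.13)
ET = 1.03 * 0.22 * 15.9500

3.6143 mm/day


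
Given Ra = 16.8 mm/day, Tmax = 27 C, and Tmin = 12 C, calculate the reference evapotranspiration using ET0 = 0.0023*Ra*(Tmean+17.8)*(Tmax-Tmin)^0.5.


Tmean = (Tmax + Tmin)/2 = (27 + 12)/2 = 19.5
ET0 = 0.0023 * 16.8 * (19.5 + 17.8) * sqrt(27 - 12)
ET0 = 0.0023 * 16.8 * 37.3 * 3.872983

5.5820 mm/day


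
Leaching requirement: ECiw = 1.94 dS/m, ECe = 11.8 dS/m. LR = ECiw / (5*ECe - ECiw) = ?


LR = ECiw / (5*ECe - ECiw)
LR = 1.94 / (5*11.8 - 1.94)
LR = 1.94 / 57.0600

0.0340


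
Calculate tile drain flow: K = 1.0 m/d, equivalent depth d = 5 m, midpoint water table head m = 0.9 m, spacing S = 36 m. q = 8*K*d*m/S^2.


q = 8*K*d*m/S^2
q = 8*1.0*5*0.9/36^2
q = 36.0000 / 1296

0.0278 m/d


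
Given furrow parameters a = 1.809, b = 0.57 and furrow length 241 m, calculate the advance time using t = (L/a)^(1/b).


t = (L/a)^(1/b)
t = (241/1.809)^(1/0.57)
t = 133.222775^(1/0.57)

5337.4112 min


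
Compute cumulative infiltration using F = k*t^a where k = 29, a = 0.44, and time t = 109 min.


F = k * t^a = 29 * 109^0.44
F = 29 * 7.878938

228.4892 mm


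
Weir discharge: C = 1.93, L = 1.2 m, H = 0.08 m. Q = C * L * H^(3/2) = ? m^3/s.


Q = C * L * H^(3/2) = 1.93 * 1.2 * 0.08^1.5 = 1.93 * 1.2 * 0.022627

0.0524 m^3/s


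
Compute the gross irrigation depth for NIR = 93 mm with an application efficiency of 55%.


Ea = 55% = 0.55
GID = NIR / Ea = 93 / 0.55 = 169.0909 mm

169.0909 mm


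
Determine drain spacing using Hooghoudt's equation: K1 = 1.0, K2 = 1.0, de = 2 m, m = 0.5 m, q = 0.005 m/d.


S^2 = 8*K2*de*m/q + 4*K1*m^2/q
S^2 = 8*1.0*2*0.5/0.005 + 4*1.0*0.5^2/0.005
S = sqrt(1800.0000)

42.4264 m


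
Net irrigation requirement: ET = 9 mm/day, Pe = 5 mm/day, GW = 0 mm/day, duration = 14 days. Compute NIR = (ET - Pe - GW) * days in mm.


Daily deficit = ET - Pe - GW = 9 - 5 - 0 = 4 mm/day
NIR = 4 * 14 = 56 mm

56.0000 mm


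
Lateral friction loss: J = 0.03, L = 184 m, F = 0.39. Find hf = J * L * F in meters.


hf = J * L * F = 0.03 * 184 * 0.39 = 2.1528 m

2.1528 m


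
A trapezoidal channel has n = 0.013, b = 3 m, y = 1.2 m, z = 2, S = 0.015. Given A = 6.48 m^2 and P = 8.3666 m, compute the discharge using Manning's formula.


R = A/P = 6.48/8.3666 = 0.774508
Q = (1/0.013) * 6.48 * 0.774508^(2/3) * 0.015^0.5

51.4866 m^3/s


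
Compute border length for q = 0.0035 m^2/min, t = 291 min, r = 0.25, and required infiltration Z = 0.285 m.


L = q*t/((1+r)*Z)
L = 0.0035*291/((1+0.25)*0.285)
L = 1.0185/0.35625

2.8589 m


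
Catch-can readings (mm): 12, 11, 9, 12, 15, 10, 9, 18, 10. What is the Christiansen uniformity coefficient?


mean = 11.777778 mm
MAD = 2.197531 mm
CU = (1 - 2.197531/11.777778)*100

81.3417 %


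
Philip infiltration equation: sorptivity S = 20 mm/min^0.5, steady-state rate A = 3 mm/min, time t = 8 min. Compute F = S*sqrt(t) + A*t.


F = S*sqrt(t) + A*t
F = 20*sqrt(8) + 3*8
F = 20*2.828427 + 24

80.5685 mm


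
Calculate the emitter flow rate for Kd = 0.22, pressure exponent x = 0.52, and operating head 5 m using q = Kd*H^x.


q = Kd * H^x = 0.22 * 5^0.52 = 0.22 * 2.309215

0.5080 L/h


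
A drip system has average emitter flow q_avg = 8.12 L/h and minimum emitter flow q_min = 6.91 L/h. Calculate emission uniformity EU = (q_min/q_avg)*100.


EU = (q_min/q_avg)*100 = (6.91/8.12)*100 = 85.0985%

85.0985 %


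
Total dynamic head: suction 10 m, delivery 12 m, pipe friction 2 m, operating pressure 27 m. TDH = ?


TDH = Hs + Hd + hf + Hp = 10 + 12 + 2 + 27 = 51

51 m


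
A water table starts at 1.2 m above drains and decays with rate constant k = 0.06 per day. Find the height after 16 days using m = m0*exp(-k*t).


m = m0 * exp(-k*t)
m = 1.2 * exp(-0.06 * 16)
m = 1.2 * exp(-0.9600)

0.4595 m


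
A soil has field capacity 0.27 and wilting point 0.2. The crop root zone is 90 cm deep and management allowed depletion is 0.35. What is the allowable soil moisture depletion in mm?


SMD = (FC - PWP) * d * MAD * 10
SMD = (0.27 - 0.2) * 90 * 0.35 * 10
SMD = 0.0700 * 90 * 0.35 * 10

22.0500 mm


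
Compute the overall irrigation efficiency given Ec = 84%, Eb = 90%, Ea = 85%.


Ec = 0.84, Eb = 0.9, Ea = 0.85
E = 0.84 * 0.9 * 0.85 * 100 = 64.2600%

64.2600 %


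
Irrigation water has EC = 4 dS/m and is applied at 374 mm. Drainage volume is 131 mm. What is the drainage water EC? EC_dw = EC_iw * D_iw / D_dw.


EC_dw = EC_iw * D_iw / D_dw
EC_dw = 4 * 374 / 131
EC_dw = 1496 / 131

11.4198 dS/m


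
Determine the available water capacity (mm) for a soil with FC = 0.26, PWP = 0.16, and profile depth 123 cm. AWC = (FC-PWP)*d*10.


AWC = (FC - PWP) * d * 10
AWC = (0.26 - 0.16) * 123 * 10
AWC = 0.1000 * 123 * 10

123.0000 mm


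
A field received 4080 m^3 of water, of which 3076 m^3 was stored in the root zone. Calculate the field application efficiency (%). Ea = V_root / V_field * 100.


Ea = V_root / V_field * 100 = 3076 / 4080 * 100 = 75.3922%

75.3922 %


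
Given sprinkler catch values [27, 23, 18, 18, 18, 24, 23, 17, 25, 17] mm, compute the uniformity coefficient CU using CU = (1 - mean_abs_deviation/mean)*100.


mean = 21.000000 mm
MAD = 3.400000 mm
CU = (1 - 3.400000/21.000000)*100

83.8095 %


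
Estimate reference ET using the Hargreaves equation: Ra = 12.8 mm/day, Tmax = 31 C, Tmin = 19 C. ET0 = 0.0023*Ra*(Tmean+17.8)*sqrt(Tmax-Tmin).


Tmean = (Tmax + Tmin)/2 = (31 + 19)/2 = 25.0
ET0 = 0.0023 * 12.8 * (25.0 + 17.8) * sqrt(31 - 19)
ET0 = 0.0023 * 12.8 * 42.8 * 3.464102

4.3649 mm/day


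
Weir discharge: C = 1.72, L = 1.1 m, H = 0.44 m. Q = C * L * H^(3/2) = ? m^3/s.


Q = C * L * H^(3/2) = 1.72 * 1.1 * 0.44^1.5 = 1.72 * 1.1 * 0.291863

0.5522 m^3/s


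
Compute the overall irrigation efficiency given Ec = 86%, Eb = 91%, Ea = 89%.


Ec = 0.86, Eb = 0.91, Ea = 0.89
E = 0.86 * 0.91 * 0.89 * 100 = 69.6514%

69.6514 %


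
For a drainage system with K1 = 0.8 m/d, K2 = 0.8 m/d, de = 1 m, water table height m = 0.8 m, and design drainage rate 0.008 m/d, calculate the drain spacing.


S^2 = 8*K2*de*m/q + 4*K1*m^2/q
S^2 = 8*0.8*1*0.8/0.008 + 4*0.8*0.8^2/0.008
S = sqrt(896.0000)

29.9333 m


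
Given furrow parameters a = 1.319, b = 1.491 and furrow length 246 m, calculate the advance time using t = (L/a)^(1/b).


t = (L/a)^(1/b)
t = (246/1.319)^(1/1.491)
t = 186.504928^(1/1.491)

33.3374 min


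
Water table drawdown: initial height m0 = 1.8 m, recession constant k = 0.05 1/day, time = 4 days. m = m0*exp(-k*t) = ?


m = m0 * exp(-k*t)
m = 1.8 * exp(-0.05 * 4)
m = 1.8 * exp(-0.2000)

1.4737 m
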